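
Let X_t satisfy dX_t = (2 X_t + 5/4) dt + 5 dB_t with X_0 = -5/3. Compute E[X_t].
E[X_t] = -25*exp(2*t)/24 - 5/8

Taking expectations and using E[dB_t] = 0, the mean m(t) = E[X_t] satisfies the ODE m'(t) = a m(t) + b with m(0) = x_0. With a = 2, b = 5/4, x_0 = -5/3, the solution is
  m(t) = x_0 * exp(a t) + (b/a) * (exp(a t) - 1)
       = (-5/3) * exp(2 t) + ((5/4)/2) * (exp(2 t) - 1)
       = -25*exp(2*t)/24 - 5/8.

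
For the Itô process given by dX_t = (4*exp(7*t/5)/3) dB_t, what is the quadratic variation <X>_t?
<X>_t = 40*exp(14*t/5)/63 - 40/63

For an Itô process dX_t = a(t) dt + b(t) dB_t, the quadratic variation is <X>_t = int_0^t b(s)^2 ds (the drift term does not contribute). Here b(s) = 4*exp(7*s/5)/3, so
  b(s)^2 = 16*exp(14*s/5)/9.
Integrating from 0 to t:
  <X>_t = int_0^t (16*exp(14*s/5)/9) ds = 40*exp(14*t/5)/63 - 40/63.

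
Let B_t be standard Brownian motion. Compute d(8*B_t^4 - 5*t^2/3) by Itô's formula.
d(8*B_t^4 - 5*t^2/3) = (48*B_t^2 - 10*t/3) dt + (32*B_t^3) dB_t

Itô's formula for f(t, x): d f(t, B_t) = (f_t + (1/2) f_xx) dt + f_x dB_t. Compute partials of f(t, x) = -5*t^2/3 + 8*x^4:
  f_t(t,x)  = -10*t/3
  f_x(t,x)  = 32*x^3
  f_xx(t,x) = 96*x^2
Assemble drift = f_t + (1/2) f_xx = -10*t/3 + 48*x^2 and diffusion = f_x = 32*x^3. Substituting x = B_t:
  d(8*B_t^4 - 5*t^2/3) = (48*B_t^2 - 10*t/3) dt + (32*B_t^3) dB_t.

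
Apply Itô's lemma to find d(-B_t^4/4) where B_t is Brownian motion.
d(-B_t^4/4) = (-3*B_t^2/2) dt + (-B_t^3) dB_t

Itô's formula for f(B_t) gives d f(B_t) = f'(B_t) dB_t + (1/2) f''(B_t) dt. Compute derivatives of f(x) = -x^4/4:
  f'(x)  = -x^3
  f''(x) = -3*x^2
Substitute x = B_t and multiply the f'' term by 1/2:
  drift     = (1/2) * (-3*x^2) evaluated at B_t = -3*B_t^2/2
  diffusion = (-x^3) evaluated at B_t = -B_t^3
Therefore d(-B_t^4/4) = (-3*B_t^2/2) dt + (-B_t^3) dB_t.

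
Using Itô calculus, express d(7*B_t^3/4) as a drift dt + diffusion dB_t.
d(7*B_t^3/4) = (21*B_t/4) dt + (21*B_t^2/4) dB_t

Itô's formula for f(B_t) gives d f(B_t) = f'(B_t) dB_t + (1/2) f''(B_t) dt. Compute derivatives of f(x) = 7*x^3/4:
  f'(x)  = 21*x^2/4
  f''(x) = 21*x/2
Substitute x = B_t and multiply the f'' term by 1/2:
  drift     = (1/2) * (21*x/2) evaluated at B_t = 21*B_t/4
  diffusion = (21*x^2/4) evaluated at B_t = 21*B_t^2/4
Therefore d(7*B_t^3/4) = (21*B_t/4) dt + (21*B_t^2/4) dB_t.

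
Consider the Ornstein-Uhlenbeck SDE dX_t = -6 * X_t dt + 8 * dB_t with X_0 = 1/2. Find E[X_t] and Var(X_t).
E[X_t] = exp(-6*t)/2; Var(X_t) = 16/3 - 16*exp(-12*t)/3

The OU SDE dX = -theta X dt + sigma dB admits the integrating factor exp(theta t): d(exp(theta t) X_t) = sigma exp(theta t) dB_t. Integrating from 0 to t:
  X_t = x_0 * exp(-theta t) + sigma * int_0^t exp(-theta (t-s)) dB_s.
The Itô integral has mean 0 and (by the Itô isometry) variance sigma^2 * int_0^t exp(-2 theta (t - s)) ds = sigma^2 * (1 - exp(-2 theta t)) / (2 theta).
With theta = 6, sigma = 8, x_0 = 1/2:
  E[X_t] = 1/2 * exp(-6 t) = exp(-6*t)/2
  Var(X_t) = (8)^2 * (1 - exp(-2*6 t)) / (2 * 6) = 16/3 - 16*exp(-12*t)/3.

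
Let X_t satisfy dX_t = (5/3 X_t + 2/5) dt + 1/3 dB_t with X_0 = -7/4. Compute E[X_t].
E[X_t] = -151*exp(5*t/3)/100 - 6/25

Taking expectations and using E[dB_t] = 0, the mean m(t) = E[X_t] satisfies the ODE m'(t) = a m(t) + b with m(0) = x_0. With a = 5/3, b = 2/5, x_0 = -7/4, the solution is
  m(t) = x_0 * exp(a t) + (b/a) * (exp(a t) - 1)
       = (-7/4) * exp((5/3) t) + ((2/5)/(5/3)) * (exp((5/3) t) - 1)
       = -151*exp(5*t/3)/100 - 6/25.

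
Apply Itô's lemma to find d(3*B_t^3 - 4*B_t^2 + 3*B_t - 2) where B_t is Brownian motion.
d(3*B_t^3 - 4*B_t^2 + 3*B_t - 2) = (9*B_t - 4) dt + (9*B_t^2 - 8*B_t + 3) dB_t

Itô's formula for f(B_t) gives d f(B_t) = f'(B_t) dB_t + (1/2) f''(B_t) dt. Compute derivatives of f(x) = 3*x^3 - 4*x^2 + 3*x - 2:
  f'(x)  = 9*x^2 - 8*x + 3
  f''(x) = 18*x - 8
Substitute x = B_t and multiply the f'' term by 1/2:
  drift     = (1/2) * (18*x - 8) evaluated at B_t = 9*B_t - 4
  diffusion = (9*x^2 - 8*x + 3) evaluated at B_t = 9*B_t^2 - 8*B_t + 3
Therefore d(3*B_t^3 - 4*B_t^2 + 3*B_t - 2) = (9*B_t - 4) dt + (9*B_t^2 - 8*B_t + 3) dB_t.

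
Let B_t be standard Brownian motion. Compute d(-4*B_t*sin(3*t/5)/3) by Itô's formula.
d(-4*B_t*sin(3*t/5)/3) = (-4*B_t*cos(3*t/5)/5) dt + (-4*sin(3*t/5)/3) dB_t

Itô's formula for f(t, x): d f(t, B_t) = (f_t + (1/2) f_xx) dt + f_x dB_t. Compute partials of f(t, x) = -4*x*sin(3*t/5)/3:
  f_t(t,x)  = -4*x*cos(3*t/5)/5
  f_x(t,x)  = -4*sin(3*t/5)/3
  f_xx(t,x) = 0
Assemble drift = f_t + (1/2) f_xx = -4*x*cos(3*t/5)/5 and diffusion = f_x = -4*sin(3*t/5)/3. Substituting x = B_t:
  d(-4*B_t*sin(3*t/5)/3) = (-4*B_t*cos(3*t/5)/5) dt + (-4*sin(3*t/5)/3) dB_t.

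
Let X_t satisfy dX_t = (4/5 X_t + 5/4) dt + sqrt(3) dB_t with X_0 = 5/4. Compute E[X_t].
E[X_t] = 45*exp(4*t/5)/16 - 25/16

Taking expectations and using E[dB_t] = 0, the mean m(t) = E[X_t] satisfies the ODE m'(t) = a m(t) + b with m(0) = x_0. With a = 4/5, b = 5/4, x_0 = 5/4, the solution is
  m(t) = x_0 * exp(a t) + (b/a) * (exp(a t) - 1)
       = (5/4) * exp((4/5) t) + ((5/4)/(4/5)) * (exp((4/5) t) - 1)
       = 45*exp(4*t/5)/16 - 25/16.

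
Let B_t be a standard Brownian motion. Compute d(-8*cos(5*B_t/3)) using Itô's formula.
d(-8*cos(5*B_t/3)) = (100*cos(5*B_t/3)/9) dt + (40*sin(5*B_t/3)/3) dB_t

Itô's formula for f(B_t) gives d f(B_t) = f'(B_t) dB_t + (1/2) f''(B_t) dt. Compute derivatives of f(x) = -8*cos(5*x/3):
  f'(x)  = 40*sin(5*x/3)/3
  f''(x) = 200*cos(5*x/3)/9
Substitute x = B_t and multiply the f'' term by 1/2:
  drift     = (1/2) * (200*cos(5*x/3)/9) evaluated at B_t = 100*cos(5*B_t/3)/9
  diffusion = (40*sin(5*x/3)/3) evaluated at B_t = 40*sin(5*B_t/3)/3
Therefore d(-8*cos(5*B_t/3)) = (100*cos(5*B_t/3)/9) dt + (40*sin(5*B_t/3)/3) dB_t.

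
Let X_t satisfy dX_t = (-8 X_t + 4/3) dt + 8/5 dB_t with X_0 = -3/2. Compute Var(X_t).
Var(X_t) = 4/25 - 4*exp(-16*t)/25

The variance V(t) = Var(X_t) satisfies V'(t) = 2 a V(t) + c^2 with V(0) = 0 (drift coefficient is linear in X, diffusion is constant). With a = -8, c = 8/5, the solution is
  V(t) = (c^2 / (2 a)) * (exp(2 a t) - 1)
       = ((8/5)^2 / (2*(-8))) * (exp((-16) t) - 1)
       = 4/25 - 4*exp(-16*t)/25.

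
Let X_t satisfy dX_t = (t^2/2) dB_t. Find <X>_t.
<X>_t = t^5/20

For an Itô process dX_t = a(t) dt + b(t) dB_t, the quadratic variation is <X>_t = int_0^t b(s)^2 ds (the drift term does not contribute). Here b(s) = s^2/2, so
  b(s)^2 = s^4/4.
Integrating from 0 to t:
  <X>_t = int_0^t (s^4/4) ds = t^5/20.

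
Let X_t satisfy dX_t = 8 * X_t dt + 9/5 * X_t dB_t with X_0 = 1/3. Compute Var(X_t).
Var(X_t) = (exp(81*t/25) - 1)*exp(16*t)/9

For GBM dX = mu X dt + sigma X dB with X_0 = x_0, apply Itô to Y = log X: dY = (mu - sigma^2/2) dt + sigma dB, so Y_t = log(x_0) + (mu - sigma^2/2) t + sigma B_t and hence X_t = x_0 * exp((mu - sigma^2/2) t + sigma B_t).
With mu = 8, sigma = 9/5, x_0 = 1/3, this gives:
  X_t = 1/3 * exp((319/50) * t + (9/5) * B_t).
Since sigma*B_t ~ Normal(0, sigma^2 t), E[exp(sigma*B_t)] = exp(sigma^2 t / 2); so E[X_t] = x_0 * exp((mu - sigma^2/2) t) * exp(sigma^2 t / 2) = x_0 * exp(mu t) = exp(8*t)/3.
Var(X_t) = E[X_t^2] - (E[X_t])^2 = x_0^2 * exp(2 mu t) * (exp(sigma^2 t) - 1) = (exp(81*t/25) - 1)*exp(16*t)/9.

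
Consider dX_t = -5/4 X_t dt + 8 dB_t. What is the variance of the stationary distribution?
lim Var(X_t) = 128/5

The OU SDE dX = -theta X dt + sigma dB admits the integrating factor exp(theta t): d(exp(theta t) X_t) = sigma exp(theta t) dB_t. Integrating from 0 to t gives X_t = x_0 * exp(-theta t) + sigma * int_0^t exp(-theta (t-s)) dB_s for any initial x_0. The Itô integral has variance (by the Itô isometry) sigma^2 * int_0^t exp(-2 theta (t - s)) ds = sigma^2 * (1 - exp(-2 theta t)) / (2 theta), independent of x_0.
With theta = 5/4, sigma = 8:
  Var(X_t) = (8)^2 * (1 - exp(-2*5/4 t)) / (2 * 5/4) = 128/5 - 128*exp(-5*t/2)/5.
As t -> infinity, exp(-2*5/4 t) -> 0, so the stationary variance is sigma^2 / (2 theta) = 128/5.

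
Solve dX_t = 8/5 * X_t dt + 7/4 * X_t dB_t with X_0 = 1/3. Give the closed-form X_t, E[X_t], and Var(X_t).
X_t = 1/3 * exp((11/160) t + (7/4) B_t); E[X_t] = exp(8*t/5)/3; Var(X_t) = (exp(49*t/16) - 1)*exp(16*t/5)/9

For GBM dX = mu X dt + sigma X dB with X_0 = x_0, apply Itô to Y = log X: dY = (mu - sigma^2/2) dt + sigma dB, so Y_t = log(x_0) + (mu - sigma^2/2) t + sigma B_t and hence X_t = x_0 * exp((mu - sigma^2/2) t + sigma B_t).
With mu = 8/5, sigma = 7/4, x_0 = 1/3, this gives:
  X_t = 1/3 * exp((11/160) * t + (7/4) * B_t).
Since sigma*B_t ~ Normal(0, sigma^2 t), E[exp(sigma*B_t)] = exp(sigma^2 t / 2); so E[X_t] = x_0 * exp((mu - sigma^2/2) t) * exp(sigma^2 t / 2) = x_0 * exp(mu t) = exp(8*t/5)/3.
Var(X_t) = E[X_t^2] - (E[X_t])^2 = x_0^2 * exp(2 mu t) * (exp(sigma^2 t) - 1) = (exp(49*t/16) - 1)*exp(16*t/5)/9.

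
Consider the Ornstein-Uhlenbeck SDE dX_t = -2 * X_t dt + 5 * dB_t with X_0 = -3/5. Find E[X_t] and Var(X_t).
E[X_t] = -3*exp(-2*t)/5; Var(X_t) = 25/4 - 25*exp(-4*t)/4

The OU SDE dX = -theta X dt + sigma dB admits the integrating factor exp(theta t): d(exp(theta t) X_t) = sigma exp(theta t) dB_t. Integrating from 0 to t:
  X_t = x_0 * exp(-theta t) + sigma * int_0^t exp(-theta (t-s)) dB_s.
The Itô integral has mean 0 and (by the Itô isometry) variance sigma^2 * int_0^t exp(-2 theta (t - s)) ds = sigma^2 * (1 - exp(-2 theta t)) / (2 theta).
With theta = 2, sigma = 5, x_0 = -3/5:
  E[X_t] = -3/5 * exp(-2 t) = -3*exp(-2*t)/5
  Var(X_t) = (5)^2 * (1 - exp(-2*2 t)) / (2 * 2) = 25/4 - 25*exp(-4*t)/4.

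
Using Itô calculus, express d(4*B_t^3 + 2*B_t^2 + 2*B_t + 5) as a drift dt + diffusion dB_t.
d(4*B_t^3 + 2*B_t^2 + 2*B_t + 5) = (12*B_t + 2) dt + (12*B_t^2 + 4*B_t + 2) dB_t

Itô's formula for f(B_t) gives d f(B_t) = f'(B_t) dB_t + (1/2) f''(B_t) dt. Compute derivatives of f(x) = 4*x^3 + 2*x^2 + 2*x + 5:
  f'(x)  = 12*x^2 + 4*x + 2
  f''(x) = 24*x + 4
Substitute x = B_t and multiply the f'' term by 1/2:
  drift     = (1/2) * (24*x + 4) evaluated at B_t = 12*B_t + 2
  diffusion = (12*x^2 + 4*x + 2) evaluated at B_t = 12*B_t^2 + 4*B_t + 2
Therefore d(4*B_t^3 + 2*B_t^2 + 2*B_t + 5) = (12*B_t + 2) dt + (12*B_t^2 + 4*B_t + 2) dB_t.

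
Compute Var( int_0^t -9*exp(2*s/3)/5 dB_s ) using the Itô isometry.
Var = 243*exp(4*t/3)/100 - 243/100

The Itô integral of a deterministic integrand f(s) has mean 0 because each increment f(s) * (B_{s+ds} - B_s) has mean 0. By the Itô isometry:
  Var( int_0^t f(s) dB_s ) = E[ (int_0^t f(s) dB_s)^2 ] = int_0^t f(s)^2 ds.
Here f(s) = -9*exp(2*s/3)/5, so f(s)^2 = 81*exp(4*s/3)/25. Integrate:
  int_0^t (81*exp(4*s/3)/25) ds = 243*exp(4*t/3)/100 - 243/100.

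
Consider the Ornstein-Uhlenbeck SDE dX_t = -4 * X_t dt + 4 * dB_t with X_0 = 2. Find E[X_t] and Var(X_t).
E[X_t] = 2*exp(-4*t); Var(X_t) = 2 - 2*exp(-8*t)

The OU SDE dX = -theta X dt + sigma dB admits the integrating factor exp(theta t): d(exp(theta t) X_t) = sigma exp(theta t) dB_t. Integrating from 0 to t:
  X_t = x_0 * exp(-theta t) + sigma * int_0^t exp(-theta (t-s)) dB_s.
The Itô integral has mean 0 and (by the Itô isometry) variance sigma^2 * int_0^t exp(-2 theta (t - s)) ds = sigma^2 * (1 - exp(-2 theta t)) / (2 theta).
With theta = 4, sigma = 4, x_0 = 2:
  E[X_t] = 2 * exp(-4 t) = 2*exp(-4*t)
  Var(X_t) = (4)^2 * (1 - exp(-2*4 t)) / (2 * 4) = 2 - 2*exp(-8*t).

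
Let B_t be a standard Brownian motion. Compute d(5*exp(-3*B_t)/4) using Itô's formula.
d(5*exp(-3*B_t)/4) = (45*exp(-3*B_t)/8) dt + (-15*exp(-3*B_t)/4) dB_t

Itô's formula for f(B_t) gives d f(B_t) = f'(B_t) dB_t + (1/2) f''(B_t) dt. Compute derivatives of f(x) = 5*exp(-3*x)/4:
  f'(x)  = -15*exp(-3*x)/4
  f''(x) = 45*exp(-3*x)/4
Substitute x = B_t and multiply the f'' term by 1/2:
  drift     = (1/2) * (45*exp(-3*x)/4) evaluated at B_t = 45*exp(-3*B_t)/8
  diffusion = (-15*exp(-3*x)/4) evaluated at B_t = -15*exp(-3*B_t)/4
Therefore d(5*exp(-3*B_t)/4) = (45*exp(-3*B_t)/8) dt + (-15*exp(-3*B_t)/4) dB_t.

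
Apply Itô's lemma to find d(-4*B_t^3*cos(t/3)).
d(-4*B_t^3*cos(t/3)) = (4*B_t*(B_t^2*sin(t/3) - 9*cos(t/3))/3) dt + (-12*B_t^2*cos(t/3)) dB_t

Itô's formula for f(t, x): d f(t, B_t) = (f_t + (1/2) f_xx) dt + f_x dB_t. Compute partials of f(t, x) = -4*x^3*cos(t/3):
  f_t(t,x)  = 4*x^3*sin(t/3)/3
  f_x(t,x)  = -12*x^2*cos(t/3)
  f_xx(t,x) = -24*x*cos(t/3)
Assemble drift = f_t + (1/2) f_xx = 4*x*(x^2*sin(t/3) - 9*cos(t/3))/3 and diffusion = f_x = -12*x^2*cos(t/3). Substituting x = B_t:
  d(-4*B_t^3*cos(t/3)) = (4*B_t*(B_t^2*sin(t/3) - 9*cos(t/3))/3) dt + (-12*B_t^2*cos(t/3)) dB_t.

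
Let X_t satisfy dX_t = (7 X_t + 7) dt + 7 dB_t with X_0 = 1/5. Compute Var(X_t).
Var(X_t) = 7*exp(14*t)/2 - 7/2

The variance V(t) = Var(X_t) satisfies V'(t) = 2 a V(t) + c^2 with V(0) = 0 (drift coefficient is linear in X, diffusion is constant). With a = 7, c = 7, the solution is
  V(t) = (c^2 / (2 a)) * (exp(2 a t) - 1)
       = (7^2 / (2*7)) * (exp(14 t) - 1)
       = 7*exp(14*t)/2 - 7/2.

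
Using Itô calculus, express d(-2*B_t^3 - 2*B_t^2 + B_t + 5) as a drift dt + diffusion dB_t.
d(-2*B_t^3 - 2*B_t^2 + B_t + 5) = (-6*B_t - 2) dt + (-6*B_t^2 - 4*B_t + 1) dB_t

Itô's formula for f(B_t) gives d f(B_t) = f'(B_t) dB_t + (1/2) f''(B_t) dt. Compute derivatives of f(x) = -2*x^3 - 2*x^2 + x + 5:
  f'(x)  = -6*x^2 - 4*x + 1
  f''(x) = -12*x - 4
Substitute x = B_t and multiply the f'' term by 1/2:
  drift     = (1/2) * (-12*x - 4) evaluated at B_t = -6*B_t - 2
  diffusion = (-6*x^2 - 4*x + 1) evaluated at B_t = -6*B_t^2 - 4*B_t + 1
Therefore d(-2*B_t^3 - 2*B_t^2 + B_t + 5) = (-6*B_t - 2) dt + (-6*B_t^2 - 4*B_t + 1) dB_t.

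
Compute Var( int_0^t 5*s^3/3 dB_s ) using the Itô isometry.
Var = 25*t^7/63

The Itô integral of a deterministic integrand f(s) has mean 0 because each increment f(s) * (B_{s+ds} - B_s) has mean 0. By the Itô isometry:
  Var( int_0^t f(s) dB_s ) = E[ (int_0^t f(s) dB_s)^2 ] = int_0^t f(s)^2 ds.
Here f(s) = 5*s^3/3, so f(s)^2 = 25*s^6/9. Integrate:
  int_0^t (25*s^6/9) ds = 25*t^7/63.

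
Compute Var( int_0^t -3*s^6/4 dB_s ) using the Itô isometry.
Var = 9*t^13/208

The Itô integral of a deterministic integrand f(s) has mean 0 because each increment f(s) * (B_{s+ds} - B_s) has mean 0. By the Itô isometry:
  Var( int_0^t f(s) dB_s ) = E[ (int_0^t f(s) dB_s)^2 ] = int_0^t f(s)^2 ds.
Here f(s) = -3*s^6/4, so f(s)^2 = 9*s^12/16. Integrate:
  int_0^t (9*s^12/16) ds = 9*t^13/208.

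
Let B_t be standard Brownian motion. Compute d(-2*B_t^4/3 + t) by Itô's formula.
d(-2*B_t^4/3 + t) = (1 - 4*B_t^2) dt + (-8*B_t^3/3) dB_t

Itô's formula for f(t, x): d f(t, B_t) = (f_t + (1/2) f_xx) dt + f_x dB_t. Compute partials of f(t, x) = t - 2*x^4/3:
  f_t(t,x)  = 1
  f_x(t,x)  = -8*x^3/3
  f_xx(t,x) = -8*x^2
Assemble drift = f_t + (1/2) f_xx = 1 - 4*x^2 and diffusion = f_x = -8*x^3/3. Substituting x = B_t:
  d(-2*B_t^4/3 + t) = (1 - 4*B_t^2) dt + (-8*B_t^3/3) dB_t.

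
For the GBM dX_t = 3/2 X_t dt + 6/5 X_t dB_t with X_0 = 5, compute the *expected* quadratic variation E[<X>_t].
E[<X>_t] = 300*exp(111*t/25)/37 - 300/37

<X>_t = int_0^t ((6/5) * X_s)^2 ds. Taking expectation inside the integral: E[<X>_t] = (6/5)^2 * int_0^t E[X_s^2] ds. For GBM, E[X_s^2] = x_0^2 * exp((2 mu + sigma^2) s). Integrating:
  E[<X>_t] = (6/5)^2 * 5^2 * (exp((2*(3/2) + (6/5)^2) t) - 1) / (2*(3/2) + (6/5)^2)
           = (6/5)^2 * 5^2 * (exp((111/25) t) - 1) / (111/25) = 300*exp(111*t/25)/37 - 300/37.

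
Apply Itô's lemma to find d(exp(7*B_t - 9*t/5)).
d(exp(7*B_t - 9*t/5)) = (227*exp(7*B_t - 9*t/5)/10) dt + (7*exp(7*B_t - 9*t/5)) dB_t

Itô's formula for f(t, x): d f(t, B_t) = (f_t + (1/2) f_xx) dt + f_x dB_t. Compute partials of f(t, x) = exp(-9*t/5 + 7*x):
  f_t(t,x)  = -9*exp(-9*t/5 + 7*x)/5
  f_x(t,x)  = 7*exp(-9*t/5 + 7*x)
  f_xx(t,x) = 49*exp(-9*t/5 + 7*x)
Assemble drift = f_t + (1/2) f_xx = 227*exp(-9*t/5 + 7*x)/10 and diffusion = f_x = 7*exp(-9*t/5 + 7*x). Substituting x = B_t:
  d(exp(7*B_t - 9*t/5)) = (227*exp(7*B_t - 9*t/5)/10) dt + (7*exp(7*B_t - 9*t/5)) dB_t.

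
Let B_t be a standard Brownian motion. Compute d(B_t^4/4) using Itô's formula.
d(B_t^4/4) = (3*B_t^2/2) dt + (B_t^3) dB_t

Itô's formula for f(B_t) gives d f(B_t) = f'(B_t) dB_t + (1/2) f''(B_t) dt. Compute derivatives of f(x) = x^4/4:
  f'(x)  = x^3
  f''(x) = 3*x^2
Substitute x = B_t and multiply the f'' term by 1/2:
  drift     = (1/2) * (3*x^2) evaluated at B_t = 3*B_t^2/2
  diffusion = (x^3) evaluated at B_t = B_t^3
Therefore d(B_t^4/4) = (3*B_t^2/2) dt + (B_t^3) dB_t.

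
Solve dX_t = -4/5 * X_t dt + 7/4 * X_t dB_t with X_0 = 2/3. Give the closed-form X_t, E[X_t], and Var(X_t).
X_t = 2/3 * exp((-373/160) t + (7/4) B_t); E[X_t] = 2*exp(-4*t/5)/3; Var(X_t) = (4*exp(49*t/16) - 4)*exp(-8*t/5)/9

For GBM dX = mu X dt + sigma X dB with X_0 = x_0, apply Itô to Y = log X: dY = (mu - sigma^2/2) dt + sigma dB, so Y_t = log(x_0) + (mu - sigma^2/2) t + sigma B_t and hence X_t = x_0 * exp((mu - sigma^2/2) t + sigma B_t).
With mu = -4/5, sigma = 7/4, x_0 = 2/3, this gives:
  X_t = 2/3 * exp((-373/160) * t + (7/4) * B_t).
Since sigma*B_t ~ Normal(0, sigma^2 t), E[exp(sigma*B_t)] = exp(sigma^2 t / 2); so E[X_t] = x_0 * exp((mu - sigma^2/2) t) * exp(sigma^2 t / 2) = x_0 * exp(mu t) = 2*exp(-4*t/5)/3.
Var(X_t) = E[X_t^2] - (E[X_t])^2 = x_0^2 * exp(2 mu t) * (exp(sigma^2 t) - 1) = (4*exp(49*t/16) - 4)*exp(-8*t/5)/9.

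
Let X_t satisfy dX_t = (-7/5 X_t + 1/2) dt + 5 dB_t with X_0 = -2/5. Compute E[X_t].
E[X_t] = 5/14 - 53*exp(-7*t/5)/70

Taking expectations and using E[dB_t] = 0, the mean m(t) = E[X_t] satisfies the ODE m'(t) = a m(t) + b with m(0) = x_0. With a = -7/5, b = 1/2, x_0 = -2/5, the solution is
  m(t) = x_0 * exp(a t) + (b/a) * (exp(a t) - 1)
       = (-2/5) * exp((-7/5) t) + ((1/2)/(-7/5)) * (exp((-7/5) t) - 1)
       = 5/14 - 53*exp(-7*t/5)/70.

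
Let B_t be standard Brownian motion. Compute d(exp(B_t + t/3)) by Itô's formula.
d(exp(B_t + t/3)) = (5*exp(B_t + t/3)/6) dt + (exp(B_t + t/3)) dB_t

Itô's formula for f(t, x): d f(t, B_t) = (f_t + (1/2) f_xx) dt + f_x dB_t. Compute partials of f(t, x) = exp(t/3 + x):
  f_t(t,x)  = exp(t/3 + x)/3
  f_x(t,x)  = exp(t/3 + x)
  f_xx(t,x) = exp(t/3 + x)
Assemble drift = f_t + (1/2) f_xx = 5*exp(t/3 + x)/6 and diffusion = f_x = exp(t/3 + x). Substituting x = B_t:
  d(exp(B_t + t/3)) = (5*exp(B_t + t/3)/6) dt + (exp(B_t + t/3)) dB_t.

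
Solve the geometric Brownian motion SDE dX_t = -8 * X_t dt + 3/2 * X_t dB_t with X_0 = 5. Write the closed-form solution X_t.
X_t = 5 * exp((-73/8) * t + (3/2) * B_t)

For GBM dX = mu X dt + sigma X dB with X_0 = x_0, apply Itô to Y = log X: dY = (mu - sigma^2/2) dt + sigma dB, so Y_t = log(x_0) + (mu - sigma^2/2) t + sigma B_t and hence X_t = x_0 * exp((mu - sigma^2/2) t + sigma B_t).
With mu = -8, sigma = 3/2, x_0 = 5, this gives:
  X_t = 5 * exp((-73/8) * t + (3/2) * B_t).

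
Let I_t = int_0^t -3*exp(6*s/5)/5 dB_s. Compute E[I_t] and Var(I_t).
E[I_t] = 0; Var(I_t) = 3*exp(12*t/5)/20 - 3/20

The Itô integral of a deterministic integrand f(s) has mean 0 because each increment f(s) * (B_{s+ds} - B_s) has mean 0. By the Itô isometry:
  Var( int_0^t f(s) dB_s ) = E[ (int_0^t f(s) dB_s)^2 ] = int_0^t f(s)^2 ds.
Here f(s) = -3*exp(6*s/5)/5, so f(s)^2 = 9*exp(12*s/5)/25. Integrate:
  int_0^t (9*exp(12*s/5)/25) ds = 3*exp(12*t/5)/20 - 3/20.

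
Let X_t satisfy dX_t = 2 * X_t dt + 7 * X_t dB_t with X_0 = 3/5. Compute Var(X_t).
Var(X_t) = 9*(exp(49*t) - 1)*exp(4*t)/25

For GBM dX = mu X dt + sigma X dB with X_0 = x_0, apply Itô to Y = log X: dY = (mu - sigma^2/2) dt + sigma dB, so Y_t = log(x_0) + (mu - sigma^2/2) t + sigma B_t and hence X_t = x_0 * exp((mu - sigma^2/2) t + sigma B_t).
With mu = 2, sigma = 7, x_0 = 3/5, this gives:
  X_t = 3/5 * exp((-45/2) * t + (7) * B_t).
Since sigma*B_t ~ Normal(0, sigma^2 t), E[exp(sigma*B_t)] = exp(sigma^2 t / 2); so E[X_t] = x_0 * exp((mu - sigma^2/2) t) * exp(sigma^2 t / 2) = x_0 * exp(mu t) = 3*exp(2*t)/5.
Var(X_t) = E[X_t^2] - (E[X_t])^2 = x_0^2 * exp(2 mu t) * (exp(sigma^2 t) - 1) = 9*(exp(49*t) - 1)*exp(4*t)/25.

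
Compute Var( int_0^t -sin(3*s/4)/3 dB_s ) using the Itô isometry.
Var = t/18 - sin(3*t/2)/27

The Itô integral of a deterministic integrand f(s) has mean 0 because each increment f(s) * (B_{s+ds} - B_s) has mean 0. By the Itô isometry:
  Var( int_0^t f(s) dB_s ) = E[ (int_0^t f(s) dB_s)^2 ] = int_0^t f(s)^2 ds.
Here f(s) = -sin(3*s/4)/3, so f(s)^2 = sin(3*s/4)^2/9. Integrate:
  int_0^t (sin(3*s/4)^2/9) ds = t/18 - sin(3*t/2)/27.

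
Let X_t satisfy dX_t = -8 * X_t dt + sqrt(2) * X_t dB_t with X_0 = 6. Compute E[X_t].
E[X_t] = 6*exp(-8*t)

For GBM dX = mu X dt + sigma X dB with X_0 = x_0, apply Itô to Y = log X: dY = (mu - sigma^2/2) dt + sigma dB, so Y_t = log(x_0) + (mu - sigma^2/2) t + sigma B_t and hence X_t = x_0 * exp((mu - sigma^2/2) t + sigma B_t).
With mu = -8, sigma = sqrt(2), x_0 = 6, this gives:
  X_t = 6 * exp((-9) * t + (sqrt(2)) * B_t).
Since sigma*B_t ~ Normal(0, sigma^2 t), E[exp(sigma*B_t)] = exp(sigma^2 t / 2); so E[X_t] = x_0 * exp((mu - sigma^2/2) t) * exp(sigma^2 t / 2) = x_0 * exp(mu t) = 6*exp(-8*t).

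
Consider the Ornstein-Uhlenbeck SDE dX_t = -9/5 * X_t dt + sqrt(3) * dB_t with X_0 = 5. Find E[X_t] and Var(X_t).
E[X_t] = 5*exp(-9*t/5); Var(X_t) = 5/6 - 5*exp(-18*t/5)/6

The OU SDE dX = -theta X dt + sigma dB admits the integrating factor exp(theta t): d(exp(theta t) X_t) = sigma exp(theta t) dB_t. Integrating from 0 to t:
  X_t = x_0 * exp(-theta t) + sigma * int_0^t exp(-theta (t-s)) dB_s.
The Itô integral has mean 0 and (by the Itô isometry) variance sigma^2 * int_0^t exp(-2 theta (t - s)) ds = sigma^2 * (1 - exp(-2 theta t)) / (2 theta).
With theta = 9/5, sigma = sqrt(3), x_0 = 5:
  E[X_t] = 5 * exp(-9/5 t) = 5*exp(-9*t/5)
  Var(X_t) = (sqrt(3))^2 * (1 - exp(-2*9/5 t)) / (2 * 9/5) = 5/6 - 5*exp(-18*t/5)/6.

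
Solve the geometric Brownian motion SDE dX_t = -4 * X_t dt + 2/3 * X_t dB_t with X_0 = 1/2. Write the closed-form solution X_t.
X_t = 1/2 * exp((-38/9) * t + (2/3) * B_t)

For GBM dX = mu X dt + sigma X dB with X_0 = x_0, apply Itô to Y = log X: dY = (mu - sigma^2/2) dt + sigma dB, so Y_t = log(x_0) + (mu - sigma^2/2) t + sigma B_t and hence X_t = x_0 * exp((mu - sigma^2/2) t + sigma B_t).
With mu = -4, sigma = 2/3, x_0 = 1/2, this gives:
  X_t = 1/2 * exp((-38/9) * t + (2/3) * B_t).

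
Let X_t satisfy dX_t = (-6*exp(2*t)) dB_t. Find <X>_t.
<X>_t = 9*exp(4*t) - 9

For an Itô process dX_t = a(t) dt + b(t) dB_t, the quadratic variation is <X>_t = int_0^t b(s)^2 ds (the drift term does not contribute). Here b(s) = -6*exp(2*s), so
  b(s)^2 = 36*exp(4*s).
Integrating from 0 to t:
  <X>_t = int_0^t (36*exp(4*s)) ds = 9*exp(4*t) - 9.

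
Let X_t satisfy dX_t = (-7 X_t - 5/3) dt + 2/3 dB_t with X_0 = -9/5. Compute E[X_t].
E[X_t] = -5/21 - 164*exp(-7*t)/105

Taking expectations and using E[dB_t] = 0, the mean m(t) = E[X_t] satisfies the ODE m'(t) = a m(t) + b with m(0) = x_0. With a = -7, b = -5/3, x_0 = -9/5, the solution is
  m(t) = x_0 * exp(a t) + (b/a) * (exp(a t) - 1)
       = (-9/5) * exp((-7) t) + ((-5/3)/(-7)) * (exp((-7) t) - 1)
       = -5/21 - 164*exp(-7*t)/105.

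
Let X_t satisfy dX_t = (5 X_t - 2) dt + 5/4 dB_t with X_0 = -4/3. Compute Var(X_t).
Var(X_t) = 5*exp(10*t)/32 - 5/32

The variance V(t) = Var(X_t) satisfies V'(t) = 2 a V(t) + c^2 with V(0) = 0 (drift coefficient is linear in X, diffusion is constant). With a = 5, c = 5/4, the solution is
  V(t) = (c^2 / (2 a)) * (exp(2 a t) - 1)
       = ((5/4)^2 / (2*5)) * (exp(10 t) - 1)
       = 5*exp(10*t)/32 - 5/32.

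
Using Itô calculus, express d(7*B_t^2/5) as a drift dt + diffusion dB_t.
d(7*B_t^2/5) = (7/5) dt + (14*B_t/5) dB_t

Itô's formula for f(B_t) gives d f(B_t) = f'(B_t) dB_t + (1/2) f''(B_t) dt. Compute derivatives of f(x) = 7*x^2/5:
  f'(x)  = 14*x/5
  f''(x) = 14/5
Substitute x = B_t and multiply the f'' term by 1/2:
  drift     = (1/2) * (14/5) evaluated at B_t = 7/5
  diffusion = (14*x/5) evaluated at B_t = 14*B_t/5
Therefore d(7*B_t^2/5) = (7/5) dt + (14*B_t/5) dB_t.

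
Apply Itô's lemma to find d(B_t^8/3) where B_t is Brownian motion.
d(B_t^8/3) = (28*B_t^6/3) dt + (8*B_t^7/3) dB_t

Itô's formula for f(B_t) gives d f(B_t) = f'(B_t) dB_t + (1/2) f''(B_t) dt. Compute derivatives of f(x) = x^8/3:
  f'(x)  = 8*x^7/3
  f''(x) = 56*x^6/3
Substitute x = B_t and multiply the f'' term by 1/2:
  drift     = (1/2) * (56*x^6/3) evaluated at B_t = 28*B_t^6/3
  diffusion = (8*x^7/3) evaluated at B_t = 8*B_t^7/3
Therefore d(B_t^8/3) = (28*B_t^6/3) dt + (8*B_t^7/3) dB_t.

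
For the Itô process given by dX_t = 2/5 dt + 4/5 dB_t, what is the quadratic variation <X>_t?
<X>_t = 16*t/25

For an Itô process dX_t = a(t) dt + b(t) dB_t, the quadratic variation is <X>_t = int_0^t b(s)^2 ds (the drift term does not contribute). Here b(s) = 4/5, so
  b(s)^2 = 16/25.
Integrating from 0 to t:
  <X>_t = int_0^t (16/25) ds = 16*t/25.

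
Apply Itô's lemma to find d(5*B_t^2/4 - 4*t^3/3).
d(5*B_t^2/4 - 4*t^3/3) = (5/4 - 4*t^2) dt + (5*B_t/2) dB_t

Itô's formula for f(t, x): d f(t, B_t) = (f_t + (1/2) f_xx) dt + f_x dB_t. Compute partials of f(t, x) = -4*t^3/3 + 5*x^2/4:
  f_t(t,x)  = -4*t^2
  f_x(t,x)  = 5*x/2
  f_xx(t,x) = 5/2
Assemble drift = f_t + (1/2) f_xx = 5/4 - 4*t^2 and diffusion = f_x = 5*x/2. Substituting x = B_t:
  d(5*B_t^2/4 - 4*t^3/3) = (5/4 - 4*t^2) dt + (5*B_t/2) dB_t.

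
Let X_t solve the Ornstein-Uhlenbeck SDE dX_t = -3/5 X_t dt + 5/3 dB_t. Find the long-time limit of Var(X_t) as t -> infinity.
lim Var(X_t) = 125/54

The OU SDE dX = -theta X dt + sigma dB admits the integrating factor exp(theta t): d(exp(theta t) X_t) = sigma exp(theta t) dB_t. Integrating from 0 to t gives X_t = x_0 * exp(-theta t) + sigma * int_0^t exp(-theta (t-s)) dB_s for any initial x_0. The Itô integral has variance (by the Itô isometry) sigma^2 * int_0^t exp(-2 theta (t - s)) ds = sigma^2 * (1 - exp(-2 theta t)) / (2 theta), independent of x_0.
With theta = 3/5, sigma = 5/3:
  Var(X_t) = (5/3)^2 * (1 - exp(-2*3/5 t)) / (2 * 3/5) = 125/54 - 125*exp(-6*t/5)/54.
As t -> infinity, exp(-2*3/5 t) -> 0, so the stationary variance is sigma^2 / (2 theta) = 125/54.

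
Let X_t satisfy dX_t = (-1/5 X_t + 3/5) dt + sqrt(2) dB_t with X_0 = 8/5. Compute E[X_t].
E[X_t] = 3 - 7*exp(-t/5)/5

Taking expectations and using E[dB_t] = 0, the mean m(t) = E[X_t] satisfies the ODE m'(t) = a m(t) + b with m(0) = x_0. With a = -1/5, b = 3/5, x_0 = 8/5, the solution is
  m(t) = x_0 * exp(a t) + (b/a) * (exp(a t) - 1)
       = (8/5) * exp((-1/5) t) + ((3/5)/(-1/5)) * (exp((-1/5) t) - 1)
       = 3 - 7*exp(-t/5)/5.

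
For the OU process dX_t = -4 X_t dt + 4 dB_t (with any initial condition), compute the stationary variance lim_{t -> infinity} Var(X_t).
lim Var(X_t) = 2

The OU SDE dX = -theta X dt + sigma dB admits the integrating factor exp(theta t): d(exp(theta t) X_t) = sigma exp(theta t) dB_t. Integrating from 0 to t gives X_t = x_0 * exp(-theta t) + sigma * int_0^t exp(-theta (t-s)) dB_s for any initial x_0. The Itô integral has variance (by the Itô isometry) sigma^2 * int_0^t exp(-2 theta (t - s)) ds = sigma^2 * (1 - exp(-2 theta t)) / (2 theta), independent of x_0.
With theta = 4, sigma = 4:
  Var(X_t) = (4)^2 * (1 - exp(-2*4 t)) / (2 * 4) = 2 - 2*exp(-8*t).
As t -> infinity, exp(-2*4 t) -> 0, so the stationary variance is sigma^2 / (2 theta) = 2.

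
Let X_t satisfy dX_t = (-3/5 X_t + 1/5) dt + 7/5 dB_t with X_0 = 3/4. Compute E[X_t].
E[X_t] = 1/3 + 5*exp(-3*t/5)/12

Taking expectations and using E[dB_t] = 0, the mean m(t) = E[X_t] satisfies the ODE m'(t) = a m(t) + b with m(0) = x_0. With a = -3/5, b = 1/5, x_0 = 3/4, the solution is
  m(t) = x_0 * exp(a t) + (b/a) * (exp(a t) - 1)
       = (3/4) * exp((-3/5) t) + ((1/5)/(-3/5)) * (exp((-3/5) t) - 1)
       = 1/3 + 5*exp(-3*t/5)/12.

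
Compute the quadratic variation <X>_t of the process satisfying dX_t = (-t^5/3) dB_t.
<X>_t = t^11/99

For an Itô process dX_t = a(t) dt + b(t) dB_t, the quadratic variation is <X>_t = int_0^t b(s)^2 ds (the drift term does not contribute). Here b(s) = -s^5/3, so
  b(s)^2 = s^10/9.
Integrating from 0 to t:
  <X>_t = int_0^t (s^10/9) ds = t^11/99.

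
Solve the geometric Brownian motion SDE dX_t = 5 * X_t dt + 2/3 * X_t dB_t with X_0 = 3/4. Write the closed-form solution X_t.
X_t = 3/4 * exp((43/9) * t + (2/3) * B_t)

For GBM dX = mu X dt + sigma X dB with X_0 = x_0, apply Itô to Y = log X: dY = (mu - sigma^2/2) dt + sigma dB, so Y_t = log(x_0) + (mu - sigma^2/2) t + sigma B_t and hence X_t = x_0 * exp((mu - sigma^2/2) t + sigma B_t).
With mu = 5, sigma = 2/3, x_0 = 3/4, this gives:
  X_t = 3/4 * exp((43/9) * t + (2/3) * B_t).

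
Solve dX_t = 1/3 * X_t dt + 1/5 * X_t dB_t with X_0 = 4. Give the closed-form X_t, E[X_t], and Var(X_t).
X_t = 4 * exp((47/150) t + (1/5) B_t); E[X_t] = 4*exp(t/3); Var(X_t) = 16*(exp(t/25) - 1)*exp(2*t/3)

For GBM dX = mu X dt + sigma X dB with X_0 = x_0, apply Itô to Y = log X: dY = (mu - sigma^2/2) dt + sigma dB, so Y_t = log(x_0) + (mu - sigma^2/2) t + sigma B_t and hence X_t = x_0 * exp((mu - sigma^2/2) t + sigma B_t).
With mu = 1/3, sigma = 1/5, x_0 = 4, this gives:
  X_t = 4 * exp((47/150) * t + (1/5) * B_t).
Since sigma*B_t ~ Normal(0, sigma^2 t), E[exp(sigma*B_t)] = exp(sigma^2 t / 2); so E[X_t] = x_0 * exp((mu - sigma^2/2) t) * exp(sigma^2 t / 2) = x_0 * exp(mu t) = 4*exp(t/3).
Var(X_t) = E[X_t^2] - (E[X_t])^2 = x_0^2 * exp(2 mu t) * (exp(sigma^2 t) - 1) = 16*(exp(t/25) - 1)*exp(2*t/3).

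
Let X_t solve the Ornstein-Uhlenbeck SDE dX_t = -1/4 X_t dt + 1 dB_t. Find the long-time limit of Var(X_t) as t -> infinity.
lim Var(X_t) = 2

The OU SDE dX = -theta X dt + sigma dB admits the integrating factor exp(theta t): d(exp(theta t) X_t) = sigma exp(theta t) dB_t. Integrating from 0 to t gives X_t = x_0 * exp(-theta t) + sigma * int_0^t exp(-theta (t-s)) dB_s for any initial x_0. The Itô integral has variance (by the Itô isometry) sigma^2 * int_0^t exp(-2 theta (t - s)) ds = sigma^2 * (1 - exp(-2 theta t)) / (2 theta), independent of x_0.
With theta = 1/4, sigma = 1:
  Var(X_t) = (1)^2 * (1 - exp(-2*1/4 t)) / (2 * 1/4) = 2 - 2*exp(-t/2).
As t -> infinity, exp(-2*1/4 t) -> 0, so the stationary variance is sigma^2 / (2 theta) = 2.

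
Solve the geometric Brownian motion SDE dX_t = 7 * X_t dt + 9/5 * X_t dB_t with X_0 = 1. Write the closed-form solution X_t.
X_t = 1 * exp((269/50) * t + (9/5) * B_t)

For GBM dX = mu X dt + sigma X dB with X_0 = x_0, apply Itô to Y = log X: dY = (mu - sigma^2/2) dt + sigma dB, so Y_t = log(x_0) + (mu - sigma^2/2) t + sigma B_t and hence X_t = x_0 * exp((mu - sigma^2/2) t + sigma B_t).
With mu = 7, sigma = 9/5, x_0 = 1, this gives:
  X_t = 1 * exp((269/50) * t + (9/5) * B_t).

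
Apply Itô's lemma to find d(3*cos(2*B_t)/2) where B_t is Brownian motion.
d(3*cos(2*B_t)/2) = (-3*cos(2*B_t)) dt + (-3*sin(2*B_t)) dB_t

Itô's formula for f(B_t) gives d f(B_t) = f'(B_t) dB_t + (1/2) f''(B_t) dt. Compute derivatives of f(x) = 3*cos(2*x)/2:
  f'(x)  = -3*sin(2*x)
  f''(x) = -6*cos(2*x)
Substitute x = B_t and multiply the f'' term by 1/2:
  drift     = (1/2) * (-6*cos(2*x)) evaluated at B_t = -3*cos(2*B_t)
  diffusion = (-3*sin(2*x)) evaluated at B_t = -3*sin(2*B_t)
Therefore d(3*cos(2*B_t)/2) = (-3*cos(2*B_t)) dt + (-3*sin(2*B_t)) dB_t.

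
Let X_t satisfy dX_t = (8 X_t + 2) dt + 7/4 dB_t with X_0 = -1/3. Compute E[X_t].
E[X_t] = -exp(8*t)/12 - 1/4

Taking expectations and using E[dB_t] = 0, the mean m(t) = E[X_t] satisfies the ODE m'(t) = a m(t) + b with m(0) = x_0. With a = 8, b = 2, x_0 = -1/3, the solution is
  m(t) = x_0 * exp(a t) + (b/a) * (exp(a t) - 1)
       = (-1/3) * exp(8 t) + (2/8) * (exp(8 t) - 1)
       = -exp(8*t)/12 - 1/4.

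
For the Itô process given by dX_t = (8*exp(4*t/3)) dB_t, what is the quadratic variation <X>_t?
<X>_t = 24*exp(8*t/3) - 24

For an Itô process dX_t = a(t) dt + b(t) dB_t, the quadratic variation is <X>_t = int_0^t b(s)^2 ds (the drift term does not contribute). Here b(s) = 8*exp(4*s/3), so
  b(s)^2 = 64*exp(8*s/3).
Integrating from 0 to t:
  <X>_t = int_0^t (64*exp(8*s/3)) ds = 24*exp(8*t/3) - 24.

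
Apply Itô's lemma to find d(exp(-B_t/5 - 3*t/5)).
d(exp(-B_t/5 - 3*t/5)) = (-29*exp(-B_t/5 - 3*t/5)/50) dt + (-exp(-B_t/5 - 3*t/5)/5) dB_t

Itô's formula for f(t, x): d f(t, B_t) = (f_t + (1/2) f_xx) dt + f_x dB_t. Compute partials of f(t, x) = exp(-3*t/5 - x/5):
  f_t(t,x)  = -3*exp(-3*t/5 - x/5)/5
  f_x(t,x)  = -exp(-3*t/5 - x/5)/5
  f_xx(t,x) = exp(-3*t/5 - x/5)/25
Assemble drift = f_t + (1/2) f_xx = -29*exp(-3*t/5 - x/5)/50 and diffusion = f_x = -exp(-3*t/5 - x/5)/5. Substituting x = B_t:
  d(exp(-B_t/5 - 3*t/5)) = (-29*exp(-B_t/5 - 3*t/5)/50) dt + (-exp(-B_t/5 - 3*t/5)/5) dB_t.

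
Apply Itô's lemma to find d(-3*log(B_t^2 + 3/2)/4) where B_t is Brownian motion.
d(-3*log(B_t^2 + 3/2)/4) = (3*(2*B_t^2 - 3)/(2*(2*B_t^2 + 3)^2)) dt + (-3*B_t/(2*B_t^2 + 3)) dB_t

Itô's formula for f(B_t) gives d f(B_t) = f'(B_t) dB_t + (1/2) f''(B_t) dt. Compute derivatives of f(x) = -3*log(x^2 + 3/2)/4:
  f'(x)  = -3*x/(2*x^2 + 3)
  f''(x) = 3*(2*x^2 - 3)/(2*x^2 + 3)^2
Substitute x = B_t and multiply the f'' term by 1/2:
  drift     = (1/2) * (3*(2*x^2 - 3)/(2*x^2 + 3)^2) evaluated at B_t = 3*(2*B_t^2 - 3)/(2*(2*B_t^2 + 3)^2)
  diffusion = (-3*x/(2*x^2 + 3)) evaluated at B_t = -3*B_t/(2*B_t^2 + 3)
Therefore d(-3*log(B_t^2 + 3/2)/4) = (3*(2*B_t^2 - 3)/(2*(2*B_t^2 + 3)^2)) dt + (-3*B_t/(2*B_t^2 + 3)) dB_t.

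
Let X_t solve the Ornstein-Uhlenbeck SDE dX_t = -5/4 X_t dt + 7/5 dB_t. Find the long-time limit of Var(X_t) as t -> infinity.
lim Var(X_t) = 98/125

The OU SDE dX = -theta X dt + sigma dB admits the integrating factor exp(theta t): d(exp(theta t) X_t) = sigma exp(theta t) dB_t. Integrating from 0 to t gives X_t = x_0 * exp(-theta t) + sigma * int_0^t exp(-theta (t-s)) dB_s for any initial x_0. The Itô integral has variance (by the Itô isometry) sigma^2 * int_0^t exp(-2 theta (t - s)) ds = sigma^2 * (1 - exp(-2 theta t)) / (2 theta), independent of x_0.
With theta = 5/4, sigma = 7/5:
  Var(X_t) = (7/5)^2 * (1 - exp(-2*5/4 t)) / (2 * 5/4) = 98/125 - 98*exp(-5*t/2)/125.
As t -> infinity, exp(-2*5/4 t) -> 0, so the stationary variance is sigma^2 / (2 theta) = 98/125.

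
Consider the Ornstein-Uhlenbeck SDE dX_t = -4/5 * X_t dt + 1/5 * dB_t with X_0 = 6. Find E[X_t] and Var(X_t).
E[X_t] = 6*exp(-4*t/5); Var(X_t) = 1/40 - exp(-8*t/5)/40

The OU SDE dX = -theta X dt + sigma dB admits the integrating factor exp(theta t): d(exp(theta t) X_t) = sigma exp(theta t) dB_t. Integrating from 0 to t:
  X_t = x_0 * exp(-theta t) + sigma * int_0^t exp(-theta (t-s)) dB_s.
The Itô integral has mean 0 and (by the Itô isometry) variance sigma^2 * int_0^t exp(-2 theta (t - s)) ds = sigma^2 * (1 - exp(-2 theta t)) / (2 theta).
With theta = 4/5, sigma = 1/5, x_0 = 6:
  E[X_t] = 6 * exp(-4/5 t) = 6*exp(-4*t/5)
  Var(X_t) = (1/5)^2 * (1 - exp(-2*4/5 t)) / (2 * 4/5) = 1/40 - exp(-8*t/5)/40.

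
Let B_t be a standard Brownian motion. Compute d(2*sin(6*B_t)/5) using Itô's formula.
d(2*sin(6*B_t)/5) = (-36*sin(6*B_t)/5) dt + (12*cos(6*B_t)/5) dB_t

Itô's formula for f(B_t) gives d f(B_t) = f'(B_t) dB_t + (1/2) f''(B_t) dt. Compute derivatives of f(x) = 2*sin(6*x)/5:
  f'(x)  = 12*cos(6*x)/5
  f''(x) = -72*sin(6*x)/5
Substitute x = B_t and multiply the f'' term by 1/2:
  drift     = (1/2) * (-72*sin(6*x)/5) evaluated at B_t = -36*sin(6*B_t)/5
  diffusion = (12*cos(6*x)/5) evaluated at B_t = 12*cos(6*B_t)/5
Therefore d(2*sin(6*B_t)/5) = (-36*sin(6*B_t)/5) dt + (12*cos(6*B_t)/5) dB_t.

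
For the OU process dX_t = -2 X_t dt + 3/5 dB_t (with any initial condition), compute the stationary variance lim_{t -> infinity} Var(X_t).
lim Var(X_t) = 9/100

The OU SDE dX = -theta X dt + sigma dB admits the integrating factor exp(theta t): d(exp(theta t) X_t) = sigma exp(theta t) dB_t. Integrating from 0 to t gives X_t = x_0 * exp(-theta t) + sigma * int_0^t exp(-theta (t-s)) dB_s for any initial x_0. The Itô integral has variance (by the Itô isometry) sigma^2 * int_0^t exp(-2 theta (t - s)) ds = sigma^2 * (1 - exp(-2 theta t)) / (2 theta), independent of x_0.
With theta = 2, sigma = 3/5:
  Var(X_t) = (3/5)^2 * (1 - exp(-2*2 t)) / (2 * 2) = 9/100 - 9*exp(-4*t)/100.
As t -> infinity, exp(-2*2 t) -> 0, so the stationary variance is sigma^2 / (2 theta) = 9/100.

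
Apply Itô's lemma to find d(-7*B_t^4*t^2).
d(-7*B_t^4*t^2) = (14*B_t^2*t*(-B_t^2 - 3*t)) dt + (-28*B_t^3*t^2) dB_t

Itô's formula for f(t, x): d f(t, B_t) = (f_t + (1/2) f_xx) dt + f_x dB_t. Compute partials of f(t, x) = -7*t^2*x^4:
  f_t(t,x)  = -14*t*x^4
  f_x(t,x)  = -28*t^2*x^3
  f_xx(t,x) = -84*t^2*x^2
Assemble drift = f_t + (1/2) f_xx = 14*t*x^2*(-3*t - x^2) and diffusion = f_x = -28*t^2*x^3. Substituting x = B_t:
  d(-7*B_t^4*t^2) = (14*B_t^2*t*(-B_t^2 - 3*t)) dt + (-28*B_t^3*t^2) dB_t.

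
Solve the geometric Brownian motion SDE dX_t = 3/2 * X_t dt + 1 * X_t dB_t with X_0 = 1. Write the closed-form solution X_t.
X_t = 1 * exp((1) * t + (1) * B_t)

For GBM dX = mu X dt + sigma X dB with X_0 = x_0, apply Itô to Y = log X: dY = (mu - sigma^2/2) dt + sigma dB, so Y_t = log(x_0) + (mu - sigma^2/2) t + sigma B_t and hence X_t = x_0 * exp((mu - sigma^2/2) t + sigma B_t).
With mu = 3/2, sigma = 1, x_0 = 1, this gives:
  X_t = 1 * exp((1) * t + (1) * B_t).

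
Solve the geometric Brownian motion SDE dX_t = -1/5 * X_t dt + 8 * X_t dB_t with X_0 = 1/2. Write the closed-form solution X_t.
X_t = 1/2 * exp((-161/5) * t + (8) * B_t)

For GBM dX = mu X dt + sigma X dB with X_0 = x_0, apply Itô to Y = log X: dY = (mu - sigma^2/2) dt + sigma dB, so Y_t = log(x_0) + (mu - sigma^2/2) t + sigma B_t and hence X_t = x_0 * exp((mu - sigma^2/2) t + sigma B_t).
With mu = -1/5, sigma = 8, x_0 = 1/2, this gives:
  X_t = 1/2 * exp((-161/5) * t + (8) * B_t).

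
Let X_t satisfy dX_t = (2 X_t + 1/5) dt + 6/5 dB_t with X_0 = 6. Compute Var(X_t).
Var(X_t) = 9*exp(4*t)/25 - 9/25

The variance V(t) = Var(X_t) satisfies V'(t) = 2 a V(t) + c^2 with V(0) = 0 (drift coefficient is linear in X, diffusion is constant). With a = 2, c = 6/5, the solution is
  V(t) = (c^2 / (2 a)) * (exp(2 a t) - 1)
       = ((6/5)^2 / (2*2)) * (exp(4 t) - 1)
       = 9*exp(4*t)/25 - 9/25.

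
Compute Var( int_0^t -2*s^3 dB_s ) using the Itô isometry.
Var = 4*t^7/7

The Itô integral of a deterministic integrand f(s) has mean 0 because each increment f(s) * (B_{s+ds} - B_s) has mean 0. By the Itô isometry:
  Var( int_0^t f(s) dB_s ) = E[ (int_0^t f(s) dB_s)^2 ] = int_0^t f(s)^2 ds.
Here f(s) = -2*s^3, so f(s)^2 = 4*s^6. Integrate:
  int_0^t (4*s^6) ds = 4*t^7/7.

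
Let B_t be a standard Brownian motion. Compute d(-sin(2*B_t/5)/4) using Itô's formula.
d(-sin(2*B_t/5)/4) = (sin(2*B_t/5)/50) dt + (-cos(2*B_t/5)/10) dB_t

Itô's formula for f(B_t) gives d f(B_t) = f'(B_t) dB_t + (1/2) f''(B_t) dt. Compute derivatives of f(x) = -sin(2*x/5)/4:
  f'(x)  = -cos(2*x/5)/10
  f''(x) = sin(2*x/5)/25
Substitute x = B_t and multiply the f'' term by 1/2:
  drift     = (1/2) * (sin(2*x/5)/25) evaluated at B_t = sin(2*B_t/5)/50
  diffusion = (-cos(2*x/5)/10) evaluated at B_t = -cos(2*B_t/5)/10
Therefore d(-sin(2*B_t/5)/4) = (sin(2*B_t/5)/50) dt + (-cos(2*B_t/5)/10) dB_t.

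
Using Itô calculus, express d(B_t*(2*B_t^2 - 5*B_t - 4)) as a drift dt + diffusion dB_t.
d(B_t*(2*B_t^2 - 5*B_t - 4)) = (6*B_t - 5) dt + (6*B_t^2 - 10*B_t - 4) dB_t

Itô's formula for f(B_t) gives d f(B_t) = f'(B_t) dB_t + (1/2) f''(B_t) dt. Compute derivatives of f(x) = x*(2*x^2 - 5*x - 4):
  f'(x)  = 6*x^2 - 10*x - 4
  f''(x) = 12*x - 10
Substitute x = B_t and multiply the f'' term by 1/2:
  drift     = (1/2) * (12*x - 10) evaluated at B_t = 6*B_t - 5
  diffusion = (6*x^2 - 10*x - 4) evaluated at B_t = 6*B_t^2 - 10*B_t - 4
Therefore d(B_t*(2*B_t^2 - 5*B_t - 4)) = (6*B_t - 5) dt + (6*B_t^2 - 10*B_t - 4) dB_t.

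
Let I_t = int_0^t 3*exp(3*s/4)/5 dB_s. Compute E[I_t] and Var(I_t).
E[I_t] = 0; Var(I_t) = 6*exp(3*t/2)/25 - 6/25

The Itô integral of a deterministic integrand f(s) has mean 0 because each increment f(s) * (B_{s+ds} - B_s) has mean 0. By the Itô isometry:
  Var( int_0^t f(s) dB_s ) = E[ (int_0^t f(s) dB_s)^2 ] = int_0^t f(s)^2 ds.
Here f(s) = 3*exp(3*s/4)/5, so f(s)^2 = 9*exp(3*s/2)/25. Integrate:
  int_0^t (9*exp(3*s/2)/25) ds = 6*exp(3*t/2)/25 - 6/25.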